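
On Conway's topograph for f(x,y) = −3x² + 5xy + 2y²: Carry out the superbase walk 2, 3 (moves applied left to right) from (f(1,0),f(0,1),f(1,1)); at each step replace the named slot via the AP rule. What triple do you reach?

start (-3,2,4) = (f(1,0),f(0,1),f(1,1))
replace slot 2: 2·((-3)+4) − 2 = 0 → (-3,0,4)
replace slot 3: 2·((-3)+0) − 4 = -10 → (-3,0,-10)

-3,0,-10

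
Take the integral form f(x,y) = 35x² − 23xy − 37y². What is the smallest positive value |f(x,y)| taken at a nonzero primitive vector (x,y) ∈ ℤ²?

descent: ρ → (-37,23,35)  [lands on river]
river: ρ → (35,47,-25)
river: ρ → (-25,53,29)
river: ρ → (29,63,-15)
river: ρ → (-15,57,41)
river: ρ → (41,25,-31)
river: ρ → (-31,37,35)
river: ρ → (35,33,-33)
river: ρ → (-33,33,35)
river: ρ → (35,37,-31)
river: ρ → (-31,25,41)
river: ρ → (41,57,-15)
river: ρ → (-15,63,29)
river: ρ → (29,53,-25)
river: ρ → (-25,47,35)
river: ρ → (35,23,-37)
river: ρ → (-37,51,21)
river: ρ → (21,75,-1)
river: ρ → (-1,75,21)
river: ρ → (21,51,-37)
closes: descent 1, river 20
min |a| on river = 1

1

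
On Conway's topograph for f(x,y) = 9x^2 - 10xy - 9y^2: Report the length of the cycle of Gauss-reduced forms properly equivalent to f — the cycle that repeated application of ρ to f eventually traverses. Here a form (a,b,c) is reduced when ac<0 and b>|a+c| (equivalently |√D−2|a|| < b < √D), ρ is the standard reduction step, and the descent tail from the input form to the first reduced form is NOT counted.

D = 424, ⌊√D⌋ = 20
descent: ρ → (-9,10,9)  [lands on river]
river: ρ → (9,8,-10)
river: ρ → (-10,12,7)
river: ρ → (7,16,-6)
river: ρ → (-6,20,1)
river: ρ → (1,20,-6)
river: ρ → (-6,16,7)
river: ρ → (7,12,-10)
river: ρ → (-10,8,9)
river: ρ → (9,10,-9)
river: ρ → (-9,8,10)
river: ρ → (10,12,-7)
river: ρ → (-7,16,6)
river: ρ → (6,20,-1)
river: ρ → (-1,20,6)
river: ρ → (6,16,-7)
river: ρ → (-7,12,10)
river: ρ → (10,8,-9)
ρ-cycle length = 18 (tail of 1 descent step not counted)

18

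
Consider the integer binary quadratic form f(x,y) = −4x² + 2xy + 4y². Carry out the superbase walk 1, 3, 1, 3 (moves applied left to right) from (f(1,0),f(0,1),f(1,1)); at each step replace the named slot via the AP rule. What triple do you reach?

start (-4,4,2) = (f(1,0),f(0,1),f(1,1))
replace slot 1: 2·(4+2) − (-4) = 16 → (16,4,2)
replace slot 3: 2·(16+4) − 2 = 38 → (16,4,38)
replace slot 1: 2·(4+38) − 16 = 68 → (68,4,38)
replace slot 3: 2·(68+4) − 38 = 106 → (68,4,106)

68,4,106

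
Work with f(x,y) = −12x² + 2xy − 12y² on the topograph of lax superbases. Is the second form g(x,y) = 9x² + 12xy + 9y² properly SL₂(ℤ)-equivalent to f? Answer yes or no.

D₁ = -572, D₂ = -180
discriminants differ ⇒ not SL₂(ℤ)-equivalent

no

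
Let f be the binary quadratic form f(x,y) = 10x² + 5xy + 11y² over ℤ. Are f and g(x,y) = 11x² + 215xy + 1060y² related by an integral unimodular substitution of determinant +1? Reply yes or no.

D₁ = -415, D₂ = -415
f: reduced (well bottom): (10,5,11) with a≤c, −a<b≤a
g: translate: b→-5 (≡215 mod 22), so (11,215,1060)→(11,-5,10)
g: flip: (11,-5,10)→(10,5,11)
g: reduced (well bottom): (10,5,11) with a≤c, −a<b≤a
reduced forms (10, 5, 11) vs (10, 5, 11) ⇒ equivalent

yes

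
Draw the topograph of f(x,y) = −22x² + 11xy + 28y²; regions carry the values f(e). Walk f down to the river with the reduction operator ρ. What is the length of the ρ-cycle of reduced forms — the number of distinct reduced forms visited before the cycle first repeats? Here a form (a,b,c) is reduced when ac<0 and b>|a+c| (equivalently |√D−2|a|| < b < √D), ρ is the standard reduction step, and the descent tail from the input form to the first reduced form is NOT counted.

D = 2585, ⌊√D⌋ = 50
river: ρ → (28,45,-5)
river: ρ → (-5,45,28)
river: ρ → (28,11,-22)
river: ρ → (-22,33,17)
river: ρ → (17,35,-20)
river: ρ → (-20,45,7)
river: ρ → (7,39,-38)
river: ρ → (-38,37,8)
river: ρ → (8,43,-23)
river: ρ → (-23,49,2)
river: ρ → (2,47,-47)
river: ρ → (-47,47,2)
river: ρ → (2,49,-23)
river: ρ → (-23,43,8)
river: ρ → (8,37,-38)
river: ρ → (-38,39,7)
river: ρ → (7,45,-20)
river: ρ → (-20,35,17)
river: ρ → (17,33,-22)
river: ρ → (-22,11,28)
ρ-cycle length = 20 (tail of 0 descent steps not counted)

20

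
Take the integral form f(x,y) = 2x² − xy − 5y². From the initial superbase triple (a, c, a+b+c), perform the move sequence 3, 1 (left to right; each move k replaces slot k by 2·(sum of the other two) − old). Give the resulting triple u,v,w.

start (2,-5,-4) = (f(1,0),f(0,1),f(1,1))
replace slot 3: 2·(2+(-5)) − (-4) = -2 → (2,-5,-2)
replace slot 1: 2·((-5)+(-2)) − 2 = -16 → (-16,-5,-2)

-16,-5,-2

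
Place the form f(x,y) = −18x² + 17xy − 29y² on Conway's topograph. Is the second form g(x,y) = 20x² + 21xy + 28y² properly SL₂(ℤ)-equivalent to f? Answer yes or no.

D₁ = -1799, D₂ = -1799
f is negative-definite; reduce −f:
−f: reduced (well bottom): (18,-17,29) with a≤c, −a<b≤a
flip sign back: reduced form of f is (-18,17,-29)
g: translate: b→-19 (≡21 mod 40), so (20,21,28)→(20,-19,27)
g: reduced (well bottom): (20,-19,27) with a≤c, −a<b≤a
reduced forms (-18, 17, -29) vs (20, -19, 27) ⇒ inequivalent

no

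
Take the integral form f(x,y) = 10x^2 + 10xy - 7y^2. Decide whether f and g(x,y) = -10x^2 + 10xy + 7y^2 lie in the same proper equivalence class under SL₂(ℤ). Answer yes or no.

D₁ = 380, D₂ = 380
river cycle of f (length 4): (-7, 18, 2), (2, 18, -7), (-7, 10, 10), (10, 10, -7)
river cycle of g (length 4): (7, 18, -2), (-2, 18, 7), (7, 10, -10), (-10, 10, 7)
cycles differ ⇒ inequivalent

no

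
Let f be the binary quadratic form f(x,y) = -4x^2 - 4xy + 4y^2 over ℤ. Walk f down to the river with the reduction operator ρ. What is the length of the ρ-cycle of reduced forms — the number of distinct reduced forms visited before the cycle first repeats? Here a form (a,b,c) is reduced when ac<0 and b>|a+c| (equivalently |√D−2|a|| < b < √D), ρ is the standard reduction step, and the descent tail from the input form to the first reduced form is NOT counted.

D = 80, ⌊√D⌋ = 8
descent: ρ → (4,4,-4)  [lands on river]
river: ρ → (-4,4,4)
ρ-cycle length = 2 (tail of 1 descent step not counted)

2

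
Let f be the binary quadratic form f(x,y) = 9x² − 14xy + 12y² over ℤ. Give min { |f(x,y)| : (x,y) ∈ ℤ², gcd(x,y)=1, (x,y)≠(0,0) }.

translate: b→4 (≡-14 mod 18), so (9,-14,12)→(9,4,7)
flip: (9,4,7)→(7,-4,9)
reduced (well bottom): (7,-4,9) with a≤c, −a<b≤a
well minimum = a = 7

7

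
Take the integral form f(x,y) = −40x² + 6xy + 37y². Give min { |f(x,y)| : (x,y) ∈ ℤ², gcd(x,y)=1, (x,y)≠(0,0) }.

river: ρ → (37,68,-9)
river: ρ → (-9,76,5)
river: ρ → (5,74,-24)
river: ρ → (-24,70,11)
river: ρ → (11,62,-48)
river: ρ → (-48,34,25)
river: ρ → (25,66,-16)
river: ρ → (-16,62,33)
river: ρ → (33,70,-8)
river: ρ → (-8,74,15)
river: ρ → (15,76,-3)
river: ρ → (-3,74,40)
river: ρ → (40,6,-37)
river: ρ → (-37,68,9)
river: ρ → (9,76,-5)
river: ρ → (-5,74,24)
river: ρ → (24,70,-11)
river: ρ → (-11,62,48)
river: ρ → (48,34,-25)
river: ρ → (-25,66,16)
river: ρ → (16,62,-33)
river: ρ → (-33,70,8)
river: ρ → (8,74,-15)
river: ρ → (-15,76,3)
river: ρ → (3,74,-40)
river: ρ → (-40,6,37)
closes: descent 0, river 26
min |a| on river = 3

3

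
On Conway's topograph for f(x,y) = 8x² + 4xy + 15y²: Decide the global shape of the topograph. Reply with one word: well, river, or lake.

D = b²−4ac = 4² − 4·8·15 = -464
D < 0 ⇒ definite ⇒ every region one sign ⇒ single well

well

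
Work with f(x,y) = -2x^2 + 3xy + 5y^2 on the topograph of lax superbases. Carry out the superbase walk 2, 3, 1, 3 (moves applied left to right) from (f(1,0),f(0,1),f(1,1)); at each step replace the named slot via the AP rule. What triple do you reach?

start (-2,5,6) = (f(1,0),f(0,1),f(1,1))
replace slot 2: 2·((-2)+6) − 5 = 3 → (-2,3,6)
replace slot 3: 2·((-2)+3) − 6 = -4 → (-2,3,-4)
replace slot 1: 2·(3+(-4)) − (-2) = 0 → (0,3,-4)
replace slot 3: 2·(0+3) − (-4) = 10 → (0,3,10)

0,3,10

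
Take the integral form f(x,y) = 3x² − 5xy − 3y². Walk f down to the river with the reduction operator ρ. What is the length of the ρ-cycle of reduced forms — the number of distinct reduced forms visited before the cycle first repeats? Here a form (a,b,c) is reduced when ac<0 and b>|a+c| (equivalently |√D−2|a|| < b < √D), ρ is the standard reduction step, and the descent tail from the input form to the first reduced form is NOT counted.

D = 61, ⌊√D⌋ = 7
descent: ρ → (-3,5,3)  [lands on river]
river: ρ → (3,7,-1)
river: ρ → (-1,7,3)
river: ρ → (3,5,-3)
river: ρ → (-3,7,1)
river: ρ → (1,7,-3)
ρ-cycle length = 6 (tail of 1 descent step not counted)

6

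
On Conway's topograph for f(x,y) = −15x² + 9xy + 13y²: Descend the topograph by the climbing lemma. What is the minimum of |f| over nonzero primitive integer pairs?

river: ρ → (13,17,-11)
river: ρ → (-11,27,3)
river: ρ → (3,27,-11)
river: ρ → (-11,17,13)
river: ρ → (13,9,-15)
river: ρ → (-15,21,7)
river: ρ → (7,21,-15)
river: ρ → (-15,9,13)
closes: descent 0, river 8
min |a| on river = 3

3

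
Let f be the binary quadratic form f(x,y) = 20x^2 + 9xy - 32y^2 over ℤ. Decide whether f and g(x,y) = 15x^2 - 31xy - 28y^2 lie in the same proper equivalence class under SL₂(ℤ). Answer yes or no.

D₁ = 2641, D₂ = 2641
river cycle of f (length 82): (20, 49, -3), (-3, 47, 36), (36, 25, -14), (-14, 31, 30), (30, 29, -15), (-15, 31, 28), (28, 25, -18), (-18, 47, 6), (6, 49, -10), (-10, 51, 1), … (72 more)
river cycle of g (length 82): (-28, 31, 15), (15, 29, -30), (-30, 31, 14), (14, 25, -36), (-36, 47, 3), (3, 49, -20), (-20, 31, 21), (21, 11, -30), (-30, 49, 2), (2, 51, -5), … (72 more)
cycles differ ⇒ inequivalent

no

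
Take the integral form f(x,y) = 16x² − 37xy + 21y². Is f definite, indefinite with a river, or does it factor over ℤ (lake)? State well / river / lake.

D = b²−4ac = (-37)² − 4·16·21 = 25
D = 5² is a perfect square ⇒ form factors over ℤ ⇒ lakes

lake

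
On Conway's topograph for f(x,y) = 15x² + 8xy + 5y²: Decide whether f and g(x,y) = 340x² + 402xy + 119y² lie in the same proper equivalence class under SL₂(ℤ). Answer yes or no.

D₁ = -236, D₂ = -236
f: flip: (15,8,5)→(5,-8,15)
f: translate: b→2 (≡-8 mod 10), so (5,-8,15)→(5,2,12)
f: reduced (well bottom): (5,2,12) with a≤c, −a<b≤a
g: translate: b→-278 (≡402 mod 680), so (340,402,119)→(340,-278,57)
g: flip: (340,-278,57)→(57,278,340)
g: translate: b→50 (≡278 mod 114), so (57,278,340)→(57,50,12)
g: flip: (57,50,12)→(12,-50,57)
g: translate: b→-2 (≡-50 mod 24), so (12,-50,57)→(12,-2,5)
g: flip: (12,-2,5)→(5,2,12)
g: reduced (well bottom): (5,2,12) with a≤c, −a<b≤a
reduced forms (5, 2, 12) vs (5, 2, 12) ⇒ equivalent

yes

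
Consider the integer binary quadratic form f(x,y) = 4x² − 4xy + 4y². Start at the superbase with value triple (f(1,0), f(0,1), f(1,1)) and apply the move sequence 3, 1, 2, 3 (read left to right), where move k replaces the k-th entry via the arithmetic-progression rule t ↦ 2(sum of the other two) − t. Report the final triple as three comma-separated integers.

start (4,4,4) = (f(1,0),f(0,1),f(1,1))
replace slot 3: 2·(4+4) − 4 = 12 → (4,4,12)
replace slot 1: 2·(4+12) − 4 = 28 → (28,4,12)
replace slot 2: 2·(28+12) − 4 = 76 → (28,76,12)
replace slot 3: 2·(28+76) − 12 = 196 → (28,76,196)

28,76,196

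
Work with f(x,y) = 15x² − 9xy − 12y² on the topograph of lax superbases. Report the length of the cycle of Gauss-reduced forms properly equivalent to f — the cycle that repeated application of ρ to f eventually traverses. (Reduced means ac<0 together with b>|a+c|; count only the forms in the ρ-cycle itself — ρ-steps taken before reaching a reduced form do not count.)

D = 801, ⌊√D⌋ = 28
descent: ρ → (-12,9,15)  [lands on river]
river: ρ → (15,21,-6)
river: ρ → (-6,27,3)
river: ρ → (3,27,-6)
river: ρ → (-6,21,15)
river: ρ → (15,9,-12)
river: ρ → (-12,15,12)
river: ρ → (12,9,-15)
river: ρ → (-15,21,6)
river: ρ → (6,27,-3)
river: ρ → (-3,27,6)
river: ρ → (6,21,-15)
river: ρ → (-15,9,12)
river: ρ → (12,15,-12)
ρ-cycle length = 14 (tail of 1 descent step not counted)

14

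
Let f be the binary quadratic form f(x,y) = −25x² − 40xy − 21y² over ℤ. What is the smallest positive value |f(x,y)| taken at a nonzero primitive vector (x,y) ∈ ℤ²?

translate: b→-10 (≡40 mod 50), so (25,40,21)→(25,-10,6)
flip: (25,-10,6)→(6,10,25)
translate: b→-2 (≡10 mod 12), so (6,10,25)→(6,-2,21)
reduced (well bottom): (6,-2,21) with a≤c, −a<b≤a
well minimum |f| = |-6| = 6 (negative-definite)

6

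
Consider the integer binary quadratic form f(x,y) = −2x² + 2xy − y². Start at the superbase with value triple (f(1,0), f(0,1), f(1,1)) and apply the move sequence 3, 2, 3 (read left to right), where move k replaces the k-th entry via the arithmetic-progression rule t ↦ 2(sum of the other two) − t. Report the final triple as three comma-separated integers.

start (-2,-1,-1) = (f(1,0),f(0,1),f(1,1))
replace slot 3: 2·((-2)+(-1)) − (-1) = -5 → (-2,-1,-5)
replace slot 2: 2·((-2)+(-5)) − (-1) = -13 → (-2,-13,-5)
replace slot 3: 2·((-2)+(-13)) − (-5) = -25 → (-2,-13,-25)

-2,-13,-25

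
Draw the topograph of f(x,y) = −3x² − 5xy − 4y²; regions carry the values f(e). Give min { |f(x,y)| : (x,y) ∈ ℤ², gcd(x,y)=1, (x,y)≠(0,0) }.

translate: b→-1 (≡5 mod 6), so (3,5,4)→(3,-1,2)
flip: (3,-1,2)→(2,1,3)
reduced (well bottom): (2,1,3) with a≤c, −a<b≤a
well minimum |f| = |-2| = 2 (negative-definite)

2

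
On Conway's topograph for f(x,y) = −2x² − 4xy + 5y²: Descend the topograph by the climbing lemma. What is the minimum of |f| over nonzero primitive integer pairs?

descent: ρ → (5,4,-2)  [lands on river]
river: ρ → (-2,4,5)
river: ρ → (5,6,-1)
river: ρ → (-1,6,5)
closes: descent 1, river 4
min |a| on river = 1

1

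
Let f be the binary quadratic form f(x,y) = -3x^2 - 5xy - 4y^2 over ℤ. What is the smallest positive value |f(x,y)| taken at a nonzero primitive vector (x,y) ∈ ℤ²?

translate: b→-1 (≡5 mod 6), so (3,5,4)→(3,-1,2)
flip: (3,-1,2)→(2,1,3)
reduced (well bottom): (2,1,3) with a≤c, −a<b≤a
well minimum |f| = |-2| = 2 (negative-definite)

2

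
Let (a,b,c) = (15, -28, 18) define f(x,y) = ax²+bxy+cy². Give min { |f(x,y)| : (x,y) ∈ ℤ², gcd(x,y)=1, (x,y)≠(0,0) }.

translate: b→2 (≡-28 mod 30), so (15,-28,18)→(15,2,5)
flip: (15,2,5)→(5,-2,15)
reduced (well bottom): (5,-2,15) with a≤c, −a<b≤a
well minimum = a = 5

5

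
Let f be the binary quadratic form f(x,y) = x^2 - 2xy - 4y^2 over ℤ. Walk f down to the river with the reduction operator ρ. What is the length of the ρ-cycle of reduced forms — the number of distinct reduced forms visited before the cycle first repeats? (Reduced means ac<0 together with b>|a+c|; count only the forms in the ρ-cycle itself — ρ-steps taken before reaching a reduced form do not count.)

D = 20, ⌊√D⌋ = 4
descent: ρ → (-4,2,1)
descent: ρ → (1,4,-1)  [lands on river]
river: ρ → (-1,4,1)
ρ-cycle length = 2 (tail of 2 descent steps not counted)

2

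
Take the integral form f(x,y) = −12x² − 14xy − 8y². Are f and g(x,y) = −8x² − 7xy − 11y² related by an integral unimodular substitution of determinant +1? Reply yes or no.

D₁ = -188, D₂ = -303
discriminants differ ⇒ not SL₂(ℤ)-equivalent

no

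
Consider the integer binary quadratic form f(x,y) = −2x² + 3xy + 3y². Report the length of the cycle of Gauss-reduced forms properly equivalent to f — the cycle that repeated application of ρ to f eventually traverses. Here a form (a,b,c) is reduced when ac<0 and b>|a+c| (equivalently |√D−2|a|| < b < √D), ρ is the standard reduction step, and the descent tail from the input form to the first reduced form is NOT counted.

D = 33, ⌊√D⌋ = 5
river: ρ → (3,3,-2)
river: ρ → (-2,5,1)
river: ρ → (1,5,-2)
river: ρ → (-2,3,3)
ρ-cycle length = 4 (tail of 0 descent steps not counted)

4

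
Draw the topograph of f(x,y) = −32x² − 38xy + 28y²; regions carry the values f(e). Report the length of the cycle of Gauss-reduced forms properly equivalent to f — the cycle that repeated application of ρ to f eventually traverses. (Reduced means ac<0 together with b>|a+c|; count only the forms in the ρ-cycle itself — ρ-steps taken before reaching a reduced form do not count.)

D = 5028, ⌊√D⌋ = 70
descent: ρ → (28,38,-32)  [lands on river]
river: ρ → (-32,26,34)
river: ρ → (34,42,-24)
river: ρ → (-24,54,22)
river: ρ → (22,34,-44)
river: ρ → (-44,54,12)
river: ρ → (12,66,-14)
river: ρ → (-14,46,52)
river: ρ → (52,58,-8)
river: ρ → (-8,70,4)
river: ρ → (4,66,-42)
river: ρ → (-42,18,28)
ρ-cycle length = 12 (tail of 1 descent step not counted)

12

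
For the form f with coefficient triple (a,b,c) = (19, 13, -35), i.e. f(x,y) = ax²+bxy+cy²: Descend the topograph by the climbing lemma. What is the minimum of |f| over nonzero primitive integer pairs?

descent: ρ → (-35,-13,19)
descent: ρ → (19,51,-3)  [lands on river]
river: ρ → (-3,51,19)
river: ρ → (19,25,-29)
river: ρ → (-29,33,15)
river: ρ → (15,27,-35)
river: ρ → (-35,43,7)
river: ρ → (7,41,-41)
river: ρ → (-41,41,7)
river: ρ → (7,43,-35)
river: ρ → (-35,27,15)
river: ρ → (15,33,-29)
river: ρ → (-29,25,19)
closes: descent 2, river 12
min |a| on river = 3

3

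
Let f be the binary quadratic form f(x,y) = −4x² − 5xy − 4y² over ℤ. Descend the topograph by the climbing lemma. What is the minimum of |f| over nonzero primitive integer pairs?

translate: b→-3 (≡5 mod 8), so (4,5,4)→(4,-3,3)
flip: (4,-3,3)→(3,3,4)
reduced (well bottom): (3,3,4) with a≤c, −a<b≤a
well minimum |f| = |-3| = 3 (negative-definite)

3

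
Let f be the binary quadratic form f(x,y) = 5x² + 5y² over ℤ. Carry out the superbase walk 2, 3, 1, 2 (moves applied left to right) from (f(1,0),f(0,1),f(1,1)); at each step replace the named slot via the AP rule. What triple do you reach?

start (5,5,10) = (f(1,0),f(0,1),f(1,1))
replace slot 2: 2·(5+10) − 5 = 25 → (5,25,10)
replace slot 3: 2·(5+25) − 10 = 50 → (5,25,50)
replace slot 1: 2·(25+50) − 5 = 145 → (145,25,50)
replace slot 2: 2·(145+50) − 25 = 365 → (145,365,50)

145,365,50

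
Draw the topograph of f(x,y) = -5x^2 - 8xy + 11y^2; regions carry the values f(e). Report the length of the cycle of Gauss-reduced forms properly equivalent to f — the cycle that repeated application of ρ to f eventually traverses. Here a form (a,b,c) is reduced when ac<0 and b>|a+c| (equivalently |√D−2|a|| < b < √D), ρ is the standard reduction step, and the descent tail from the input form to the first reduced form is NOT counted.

D = 284, ⌊√D⌋ = 16
descent: ρ → (11,8,-5)  [lands on river]
river: ρ → (-5,12,7)
river: ρ → (7,16,-1)
river: ρ → (-1,16,7)
river: ρ → (7,12,-5)
river: ρ → (-5,8,11)
river: ρ → (11,14,-2)
river: ρ → (-2,14,11)
ρ-cycle length = 8 (tail of 1 descent step not counted)

8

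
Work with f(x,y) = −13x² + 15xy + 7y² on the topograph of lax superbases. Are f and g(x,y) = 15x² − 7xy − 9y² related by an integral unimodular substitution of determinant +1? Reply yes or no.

D₁ = 589, D₂ = 589
river cycle of f (length 16): (7, 13, -15), (-15, 17, 5), (5, 23, -3), (-3, 19, 19), (19, 19, -3), (-3, 23, 5), (5, 17, -15), (-15, 13, 7), (7, 15, -13), (-13, 11, 9), … (6 more)
river cycle of g (length 16): (-9, 7, 15), (15, 23, -1), (-1, 23, 15), (15, 7, -9), (-9, 11, 13), (13, 15, -7), (-7, 13, 15), (15, 17, -5), (-5, 23, 3), (3, 19, -19), … (6 more)
cycles differ ⇒ inequivalent

no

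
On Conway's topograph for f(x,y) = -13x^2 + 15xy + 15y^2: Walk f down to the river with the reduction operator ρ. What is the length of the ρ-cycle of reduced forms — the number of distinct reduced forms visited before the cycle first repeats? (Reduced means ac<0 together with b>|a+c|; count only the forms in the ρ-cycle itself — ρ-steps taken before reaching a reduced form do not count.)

D = 1005, ⌊√D⌋ = 31
river: ρ → (15,15,-13)
river: ρ → (-13,11,17)
river: ρ → (17,23,-7)
river: ρ → (-7,19,23)
river: ρ → (23,27,-3)
river: ρ → (-3,27,23)
river: ρ → (23,19,-7)
river: ρ → (-7,23,17)
river: ρ → (17,11,-13)
river: ρ → (-13,15,15)
ρ-cycle length = 10 (tail of 0 descent steps not counted)

10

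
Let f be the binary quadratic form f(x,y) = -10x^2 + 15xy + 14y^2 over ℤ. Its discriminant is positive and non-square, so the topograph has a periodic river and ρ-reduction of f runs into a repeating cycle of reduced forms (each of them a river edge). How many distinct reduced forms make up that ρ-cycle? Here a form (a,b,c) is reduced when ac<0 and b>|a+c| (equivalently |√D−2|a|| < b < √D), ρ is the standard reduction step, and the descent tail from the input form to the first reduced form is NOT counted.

D = 785, ⌊√D⌋ = 28
river: ρ → (14,13,-11)
river: ρ → (-11,9,16)
river: ρ → (16,23,-4)
river: ρ → (-4,25,10)
river: ρ → (10,15,-14)
river: ρ → (-14,13,11)
river: ρ → (11,9,-16)
river: ρ → (-16,23,4)
river: ρ → (4,25,-10)
river: ρ → (-10,15,14)
ρ-cycle length = 10 (tail of 0 descent steps not counted)

10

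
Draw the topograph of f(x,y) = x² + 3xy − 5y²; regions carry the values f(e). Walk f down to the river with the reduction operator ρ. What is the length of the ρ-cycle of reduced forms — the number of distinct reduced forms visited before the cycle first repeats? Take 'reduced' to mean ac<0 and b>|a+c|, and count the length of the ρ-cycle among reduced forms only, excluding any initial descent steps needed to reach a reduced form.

D = 29, ⌊√D⌋ = 5
descent: ρ → (-5,-3,1)
descent: ρ → (1,5,-1)  [lands on river]
river: ρ → (-1,5,1)
ρ-cycle length = 2 (tail of 2 descent steps not counted)

2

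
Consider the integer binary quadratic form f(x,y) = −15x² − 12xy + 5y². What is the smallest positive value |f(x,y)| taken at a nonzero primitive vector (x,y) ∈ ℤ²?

descent: ρ → (5,12,-15)  [lands on river]
river: ρ → (-15,18,2)
river: ρ → (2,18,-15)
river: ρ → (-15,12,5)
river: ρ → (5,18,-6)
river: ρ → (-6,18,5)
closes: descent 1, river 6
min |a| on river = 2

2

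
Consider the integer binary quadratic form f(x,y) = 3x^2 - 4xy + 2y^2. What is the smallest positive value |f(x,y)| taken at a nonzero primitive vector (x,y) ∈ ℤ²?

translate: b→2 (≡-4 mod 6), so (3,-4,2)→(3,2,1)
flip: (3,2,1)→(1,-2,3)
translate: b→0 (≡-2 mod 2), so (1,-2,3)→(1,0,2)
reduced (well bottom): (1,0,2) with a≤c, −a<b≤a
well minimum = a = 1

1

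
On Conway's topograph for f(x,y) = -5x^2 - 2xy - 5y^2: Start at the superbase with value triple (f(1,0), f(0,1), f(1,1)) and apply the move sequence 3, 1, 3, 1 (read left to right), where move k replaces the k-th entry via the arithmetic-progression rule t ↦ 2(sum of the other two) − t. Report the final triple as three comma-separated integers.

start (-5,-5,-12) = (f(1,0),f(0,1),f(1,1))
replace slot 3: 2·((-5)+(-5)) − (-12) = -8 → (-5,-5,-8)
replace slot 1: 2·((-5)+(-8)) − (-5) = -21 → (-21,-5,-8)
replace slot 3: 2·((-21)+(-5)) − (-8) = -44 → (-21,-5,-44)
replace slot 1: 2·((-5)+(-44)) − (-21) = -77 → (-77,-5,-44)

-77,-5,-44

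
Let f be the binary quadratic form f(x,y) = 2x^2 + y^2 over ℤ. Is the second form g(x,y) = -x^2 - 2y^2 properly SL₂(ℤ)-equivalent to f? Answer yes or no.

D₁ = -8, D₂ = -8
f: flip: (2,0,1)→(1,0,2)
f: reduced (well bottom): (1,0,2) with a≤c, −a<b≤a
g is negative-definite; reduce −g:
−g: reduced (well bottom): (1,0,2) with a≤c, −a<b≤a
flip sign back: reduced form of g is (-1,0,-2)
reduced forms (1, 0, 2) vs (-1, 0, -2) ⇒ inequivalent

no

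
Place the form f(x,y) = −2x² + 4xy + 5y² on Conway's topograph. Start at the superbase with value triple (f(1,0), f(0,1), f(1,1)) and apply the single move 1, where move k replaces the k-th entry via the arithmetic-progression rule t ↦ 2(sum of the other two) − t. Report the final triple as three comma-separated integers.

start (-2,5,7) = (f(1,0),f(0,1),f(1,1))
replace slot 1: 2·(5+7) − (-2) = 26 → (26,5,7)

26,5,7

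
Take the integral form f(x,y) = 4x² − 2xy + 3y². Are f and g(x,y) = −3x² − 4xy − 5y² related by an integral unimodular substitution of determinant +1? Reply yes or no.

D₁ = -44, D₂ = -44
f: flip: (4,-2,3)→(3,2,4)
f: reduced (well bottom): (3,2,4) with a≤c, −a<b≤a
g is negative-definite; reduce −g:
−g: translate: b→-2 (≡4 mod 6), so (3,4,5)→(3,-2,4)
−g: reduced (well bottom): (3,-2,4) with a≤c, −a<b≤a
flip sign back: reduced form of g is (-3,2,-4)
reduced forms (3, 2, 4) vs (-3, 2, -4) ⇒ inequivalent

no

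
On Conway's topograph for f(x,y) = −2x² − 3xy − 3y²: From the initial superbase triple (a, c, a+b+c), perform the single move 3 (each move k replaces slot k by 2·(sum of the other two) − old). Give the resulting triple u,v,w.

start (-2,-3,-8) = (f(1,0),f(0,1),f(1,1))
replace slot 3: 2·((-2)+(-3)) − (-8) = -2 → (-2,-3,-2)

-2,-3,-2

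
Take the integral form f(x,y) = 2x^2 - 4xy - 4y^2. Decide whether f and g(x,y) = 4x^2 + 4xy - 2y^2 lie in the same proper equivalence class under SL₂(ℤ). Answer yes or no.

D₁ = 48, D₂ = 48
river cycle of f (length 2): (-4, 4, 2), (2, 4, -4)
river cycle of g (length 2): (-2, 4, 4), (4, 4, -2)
cycles differ ⇒ inequivalent

no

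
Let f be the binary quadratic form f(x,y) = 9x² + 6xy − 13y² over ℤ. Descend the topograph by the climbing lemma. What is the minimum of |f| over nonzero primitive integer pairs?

river: ρ → (-13,20,2)
river: ρ → (2,20,-13)
river: ρ → (-13,6,9)
river: ρ → (9,12,-10)
river: ρ → (-10,8,11)
river: ρ → (11,14,-7)
river: ρ → (-7,14,11)
river: ρ → (11,8,-10)
river: ρ → (-10,12,9)
river: ρ → (9,6,-13)
closes: descent 0, river 10
min |a| on river = 2

2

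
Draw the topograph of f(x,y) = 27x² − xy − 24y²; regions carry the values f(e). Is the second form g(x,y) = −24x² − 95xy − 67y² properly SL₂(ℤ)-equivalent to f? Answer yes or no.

D₁ = 2593, D₂ = 2593
river cycle of f (length 86): (-24, 49, 2), (2, 47, -48), (-48, 49, 1), (1, 49, -48), (-48, 47, 2), (2, 49, -24), (-24, 47, 4), (4, 49, -12), (-12, 47, 8), (8, 49, -6), … (76 more)
river cycle of g (length 86): (4, 47, -24), (-24, 49, 2), (2, 47, -48), (-48, 49, 1), (1, 49, -48), (-48, 47, 2), (2, 49, -24), (-24, 47, 4), (4, 49, -12), (-12, 47, 8), … (76 more)
cycles coincide ⇒ equivalent

yes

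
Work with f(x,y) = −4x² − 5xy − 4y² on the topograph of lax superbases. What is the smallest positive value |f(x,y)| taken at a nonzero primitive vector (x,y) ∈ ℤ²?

translate: b→-3 (≡5 mod 8), so (4,5,4)→(4,-3,3)
flip: (4,-3,3)→(3,3,4)
reduced (well bottom): (3,3,4) with a≤c, −a<b≤a
well minimum |f| = |-3| = 3 (negative-definite)

3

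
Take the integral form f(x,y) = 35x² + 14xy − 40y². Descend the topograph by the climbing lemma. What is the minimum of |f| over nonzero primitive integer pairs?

river: ρ → (-40,66,9)
river: ρ → (9,60,-61)
river: ρ → (-61,62,8)
river: ρ → (8,66,-45)
river: ρ → (-45,24,29)
river: ρ → (29,34,-40)
river: ρ → (-40,46,23)
river: ρ → (23,46,-40)
river: ρ → (-40,34,29)
river: ρ → (29,24,-45)
river: ρ → (-45,66,8)
river: ρ → (8,62,-61)
river: ρ → (-61,60,9)
river: ρ → (9,66,-40)
river: ρ → (-40,14,35)
river: ρ → (35,56,-19)
river: ρ → (-19,58,32)
river: ρ → (32,70,-7)
river: ρ → (-7,70,32)
river: ρ → (32,58,-19)
river: ρ → (-19,56,35)
river: ρ → (35,14,-40)
closes: descent 0, river 22
min |a| on river = 7

7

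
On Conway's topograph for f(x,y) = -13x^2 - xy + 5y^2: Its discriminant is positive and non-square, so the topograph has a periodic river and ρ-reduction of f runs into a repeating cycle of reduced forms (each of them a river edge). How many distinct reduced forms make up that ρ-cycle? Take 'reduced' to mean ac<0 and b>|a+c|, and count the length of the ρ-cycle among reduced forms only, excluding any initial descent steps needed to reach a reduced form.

D = 261, ⌊√D⌋ = 16
descent: ρ → (5,11,-7)  [lands on river]
river: ρ → (-7,3,9)
river: ρ → (9,15,-1)
river: ρ → (-1,15,9)
river: ρ → (9,3,-7)
river: ρ → (-7,11,5)
river: ρ → (5,9,-9)
river: ρ → (-9,9,5)
ρ-cycle length = 8 (tail of 1 descent step not counted)

8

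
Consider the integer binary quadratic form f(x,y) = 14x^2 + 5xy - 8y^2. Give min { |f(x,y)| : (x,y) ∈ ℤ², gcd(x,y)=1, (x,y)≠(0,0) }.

descent: ρ → (-8,11,11)  [lands on river]
river: ρ → (11,11,-8)
river: ρ → (-8,21,1)
river: ρ → (1,21,-8)
closes: descent 1, river 4
min |a| on river = 1

1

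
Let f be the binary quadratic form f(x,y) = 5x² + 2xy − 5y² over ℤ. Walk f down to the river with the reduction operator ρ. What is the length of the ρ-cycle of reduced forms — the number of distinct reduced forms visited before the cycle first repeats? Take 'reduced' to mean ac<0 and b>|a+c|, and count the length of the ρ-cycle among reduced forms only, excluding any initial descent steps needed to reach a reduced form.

D = 104, ⌊√D⌋ = 10
river: ρ → (-5,8,2)
river: ρ → (2,8,-5)
river: ρ → (-5,2,5)
river: ρ → (5,8,-2)
river: ρ → (-2,8,5)
river: ρ → (5,2,-5)
ρ-cycle length = 6 (tail of 0 descent steps not counted)

6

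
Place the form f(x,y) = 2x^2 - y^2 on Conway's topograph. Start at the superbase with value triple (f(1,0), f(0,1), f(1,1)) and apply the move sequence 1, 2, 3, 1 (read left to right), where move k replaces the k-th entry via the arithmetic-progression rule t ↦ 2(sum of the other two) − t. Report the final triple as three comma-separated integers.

start (2,-1,1) = (f(1,0),f(0,1),f(1,1))
replace slot 1: 2·((-1)+1) − 2 = -2 → (-2,-1,1)
replace slot 2: 2·((-2)+1) − (-1) = -1 → (-2,-1,1)
replace slot 3: 2·((-2)+(-1)) − 1 = -7 → (-2,-1,-7)
replace slot 1: 2·((-1)+(-7)) − (-2) = -14 → (-14,-1,-7)

-14,-1,-7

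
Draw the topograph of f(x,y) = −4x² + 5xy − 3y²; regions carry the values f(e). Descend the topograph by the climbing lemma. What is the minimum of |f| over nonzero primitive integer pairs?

translate: b→3 (≡-5 mod 8), so (4,-5,3)→(4,3,2)
flip: (4,3,2)→(2,-3,4)
translate: b→1 (≡-3 mod 4), so (2,-3,4)→(2,1,3)
reduced (well bottom): (2,1,3) with a≤c, −a<b≤a
well minimum |f| = |-2| = 2 (negative-definite)

2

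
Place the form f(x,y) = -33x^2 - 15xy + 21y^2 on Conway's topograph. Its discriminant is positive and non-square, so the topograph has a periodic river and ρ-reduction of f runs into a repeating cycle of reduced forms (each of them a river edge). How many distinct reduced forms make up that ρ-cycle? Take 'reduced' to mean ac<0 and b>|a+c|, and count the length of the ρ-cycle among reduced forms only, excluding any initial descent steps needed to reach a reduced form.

D = 2997, ⌊√D⌋ = 54
descent: ρ → (21,15,-33)  [lands on river]
river: ρ → (-33,51,3)
river: ρ → (3,51,-33)
river: ρ → (-33,15,21)
river: ρ → (21,27,-27)
river: ρ → (-27,27,21)
ρ-cycle length = 6 (tail of 1 descent step not counted)

6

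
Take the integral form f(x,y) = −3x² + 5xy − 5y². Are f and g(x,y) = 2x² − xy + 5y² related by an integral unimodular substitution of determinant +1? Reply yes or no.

D₁ = -35, D₂ = -39
discriminants differ ⇒ not SL₂(ℤ)-equivalent

no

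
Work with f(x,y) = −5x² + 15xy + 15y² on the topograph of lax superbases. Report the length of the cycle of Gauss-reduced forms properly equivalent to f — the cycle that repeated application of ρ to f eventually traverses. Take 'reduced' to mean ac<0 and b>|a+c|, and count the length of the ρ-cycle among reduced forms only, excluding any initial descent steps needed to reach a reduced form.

D = 525, ⌊√D⌋ = 22
river: ρ → (15,15,-5)
river: ρ → (-5,15,15)
ρ-cycle length = 2 (tail of 0 descent steps not counted)

2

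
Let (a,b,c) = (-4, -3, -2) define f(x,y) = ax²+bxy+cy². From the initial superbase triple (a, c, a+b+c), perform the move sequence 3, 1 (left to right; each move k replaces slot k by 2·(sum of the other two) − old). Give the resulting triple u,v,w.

start (-4,-2,-9) = (f(1,0),f(0,1),f(1,1))
replace slot 3: 2·((-4)+(-2)) − (-9) = -3 → (-4,-2,-3)
replace slot 1: 2·((-2)+(-3)) − (-4) = -6 → (-6,-2,-3)

-6,-2,-3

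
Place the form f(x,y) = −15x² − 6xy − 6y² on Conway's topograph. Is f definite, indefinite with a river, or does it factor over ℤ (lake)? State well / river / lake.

D = b²−4ac = (-6)² − 4·(-15)·(-6) = -324
D < 0 ⇒ definite ⇒ every region one sign ⇒ single well

well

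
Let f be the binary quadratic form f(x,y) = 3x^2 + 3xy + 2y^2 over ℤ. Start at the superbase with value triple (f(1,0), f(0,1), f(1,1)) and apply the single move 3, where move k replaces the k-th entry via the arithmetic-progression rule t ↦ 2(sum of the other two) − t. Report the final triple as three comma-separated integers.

start (3,2,8) = (f(1,0),f(0,1),f(1,1))
replace slot 3: 2·(3+2) − 8 = 2 → (3,2,2)

3,2,2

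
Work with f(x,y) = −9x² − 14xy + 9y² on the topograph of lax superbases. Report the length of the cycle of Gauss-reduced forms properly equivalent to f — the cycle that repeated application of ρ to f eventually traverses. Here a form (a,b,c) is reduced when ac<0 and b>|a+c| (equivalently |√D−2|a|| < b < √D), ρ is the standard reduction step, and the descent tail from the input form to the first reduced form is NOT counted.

D = 520, ⌊√D⌋ = 22
descent: ρ → (9,14,-9)  [lands on river]
river: ρ → (-9,22,1)
river: ρ → (1,22,-9)
river: ρ → (-9,14,9)
river: ρ → (9,22,-1)
river: ρ → (-1,22,9)
ρ-cycle length = 6 (tail of 1 descent step not counted)

6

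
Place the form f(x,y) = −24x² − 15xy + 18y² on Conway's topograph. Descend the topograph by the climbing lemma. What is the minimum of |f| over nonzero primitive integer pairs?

descent: ρ → (18,15,-24)  [lands on river]
river: ρ → (-24,33,9)
river: ρ → (9,39,-12)
river: ρ → (-12,33,18)
river: ρ → (18,39,-6)
river: ρ → (-6,33,36)
river: ρ → (36,39,-3)
river: ρ → (-3,39,36)
river: ρ → (36,33,-6)
river: ρ → (-6,39,18)
river: ρ → (18,33,-12)
river: ρ → (-12,39,9)
river: ρ → (9,33,-24)
river: ρ → (-24,15,18)
river: ρ → (18,21,-21)
river: ρ → (-21,21,18)
closes: descent 1, river 16
min |a| on river = 3

3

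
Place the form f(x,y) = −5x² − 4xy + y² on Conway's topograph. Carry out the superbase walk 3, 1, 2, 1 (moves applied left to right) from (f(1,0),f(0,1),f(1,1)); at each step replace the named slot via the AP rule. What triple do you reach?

start (-5,1,-8) = (f(1,0),f(0,1),f(1,1))
replace slot 3: 2·((-5)+1) − (-8) = 0 → (-5,1,0)
replace slot 1: 2·(1+0) − (-5) = 7 → (7,1,0)
replace slot 2: 2·(7+0) − 1 = 13 → (7,13,0)
replace slot 1: 2·(13+0) − 7 = 19 → (19,13,0)

19,13,0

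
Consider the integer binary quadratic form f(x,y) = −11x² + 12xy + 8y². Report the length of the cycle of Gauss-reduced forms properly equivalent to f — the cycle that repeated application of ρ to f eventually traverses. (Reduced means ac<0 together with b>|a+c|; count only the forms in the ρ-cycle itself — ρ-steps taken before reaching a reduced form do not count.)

D = 496, ⌊√D⌋ = 22
river: ρ → (8,20,-3)
river: ρ → (-3,22,1)
river: ρ → (1,22,-3)
river: ρ → (-3,20,8)
river: ρ → (8,12,-11)
river: ρ → (-11,10,9)
river: ρ → (9,8,-12)
river: ρ → (-12,16,5)
river: ρ → (5,14,-15)
river: ρ → (-15,16,4)
river: ρ → (4,16,-15)
river: ρ → (-15,14,5)
river: ρ → (5,16,-12)
river: ρ → (-12,8,9)
river: ρ → (9,10,-11)
river: ρ → (-11,12,8)
ρ-cycle length = 16 (tail of 0 descent steps not counted)

16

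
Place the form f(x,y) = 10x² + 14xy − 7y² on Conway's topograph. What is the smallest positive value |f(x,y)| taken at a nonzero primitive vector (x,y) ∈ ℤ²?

river: ρ → (-7,14,10)
river: ρ → (10,6,-11)
river: ρ → (-11,16,5)
river: ρ → (5,14,-14)
river: ρ → (-14,14,5)
river: ρ → (5,16,-11)
river: ρ → (-11,6,10)
river: ρ → (10,14,-7)
closes: descent 0, river 8
min |a| on river = 5

5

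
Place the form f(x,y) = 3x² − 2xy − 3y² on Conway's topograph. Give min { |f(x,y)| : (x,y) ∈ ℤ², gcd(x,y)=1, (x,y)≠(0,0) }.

descent: ρ → (-3,2,3)  [lands on river]
river: ρ → (3,4,-2)
river: ρ → (-2,4,3)
river: ρ → (3,2,-3)
river: ρ → (-3,4,2)
river: ρ → (2,4,-3)
closes: descent 1, river 6
min |a| on river = 2

2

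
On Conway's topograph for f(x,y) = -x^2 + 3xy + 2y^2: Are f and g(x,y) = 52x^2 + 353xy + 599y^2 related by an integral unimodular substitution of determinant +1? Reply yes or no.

D₁ = 17, D₂ = 17
river cycle of f (length 6): (2, 1, -2), (-2, 3, 1), (1, 3, -2), (-2, 1, 2), (2, 3, -1), (-1, 3, 2)
river cycle of g (length 6): (1, 3, -2), (-2, 1, 2), (2, 3, -1), (-1, 3, 2), (2, 1, -2), (-2, 3, 1)
cycles coincide ⇒ equivalent

yes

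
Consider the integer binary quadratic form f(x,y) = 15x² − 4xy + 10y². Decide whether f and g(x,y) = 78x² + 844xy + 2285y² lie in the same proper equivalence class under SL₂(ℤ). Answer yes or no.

D₁ = -584, D₂ = -584
f: flip: (15,-4,10)→(10,4,15)
f: reduced (well bottom): (10,4,15) with a≤c, −a<b≤a
g: translate: b→64 (≡844 mod 156), so (78,844,2285)→(78,64,15)
g: flip: (78,64,15)→(15,-64,78)
g: translate: b→-4 (≡-64 mod 30), so (15,-64,78)→(15,-4,10)
g: flip: (15,-4,10)→(10,4,15)
g: reduced (well bottom): (10,4,15) with a≤c, −a<b≤a
reduced forms (10, 4, 15) vs (10, 4, 15) ⇒ equivalent

yes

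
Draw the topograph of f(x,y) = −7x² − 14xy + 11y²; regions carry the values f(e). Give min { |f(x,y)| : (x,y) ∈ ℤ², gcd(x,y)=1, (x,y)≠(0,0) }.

descent: ρ → (11,14,-7)  [lands on river]
river: ρ → (-7,14,11)
river: ρ → (11,8,-10)
river: ρ → (-10,12,9)
river: ρ → (9,6,-13)
river: ρ → (-13,20,2)
river: ρ → (2,20,-13)
river: ρ → (-13,6,9)
river: ρ → (9,12,-10)
river: ρ → (-10,8,11)
closes: descent 1, river 10
min |a| on river = 2

2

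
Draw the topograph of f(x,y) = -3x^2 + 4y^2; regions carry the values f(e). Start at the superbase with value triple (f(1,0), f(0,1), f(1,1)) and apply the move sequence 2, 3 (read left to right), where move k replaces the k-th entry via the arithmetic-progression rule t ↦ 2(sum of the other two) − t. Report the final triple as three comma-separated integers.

start (-3,4,1) = (f(1,0),f(0,1),f(1,1))
replace slot 2: 2·((-3)+1) − 4 = -8 → (-3,-8,1)
replace slot 3: 2·((-3)+(-8)) − 1 = -23 → (-3,-8,-23)

-3,-8,-23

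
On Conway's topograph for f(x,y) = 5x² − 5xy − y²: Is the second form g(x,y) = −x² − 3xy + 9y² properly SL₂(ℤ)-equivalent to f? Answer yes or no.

D₁ = 45, D₂ = 45
river cycle of f (length 2): (-1, 5, 5), (5, 5, -1)
river cycle of g (length 2): (-1, 5, 5), (5, 5, -1)
cycles coincide ⇒ equivalent

yes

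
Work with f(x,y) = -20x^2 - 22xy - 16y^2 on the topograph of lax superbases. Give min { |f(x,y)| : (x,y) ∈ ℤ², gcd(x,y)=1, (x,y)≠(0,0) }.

translate: b→-18 (≡22 mod 40), so (20,22,16)→(20,-18,14)
flip: (20,-18,14)→(14,18,20)
translate: b→-10 (≡18 mod 28), so (14,18,20)→(14,-10,16)
reduced (well bottom): (14,-10,16) with a≤c, −a<b≤a
well minimum |f| = |-14| = 14 (negative-definite)

14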